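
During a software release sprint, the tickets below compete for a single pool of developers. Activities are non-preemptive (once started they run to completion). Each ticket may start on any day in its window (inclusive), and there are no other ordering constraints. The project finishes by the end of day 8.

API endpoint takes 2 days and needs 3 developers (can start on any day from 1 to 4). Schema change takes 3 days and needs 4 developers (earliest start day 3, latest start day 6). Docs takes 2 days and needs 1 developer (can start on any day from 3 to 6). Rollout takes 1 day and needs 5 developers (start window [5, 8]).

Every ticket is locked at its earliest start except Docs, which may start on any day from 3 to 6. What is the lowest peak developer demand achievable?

Docs@3: d1:3  d2:3  d3:5  d4:5  d5:9  d6:0  d7:0  d8:0 → peak 9
Docs@4: d1:3  d2:3  d3:4  d4:5  d5:10  d6:0  d7:0  d8:0 → peak 10
Docs@5: d1:3  d2:3  d3:4  d4:4  d5:10  d6:1  d7:0  d8:0 → peak 10
Docs@6: d1:3  d2:3  d3:4  d4:4  d5:9  d6:1  d7:1  d8:0 → peak 9
Best is Docs@3, peak 9.

9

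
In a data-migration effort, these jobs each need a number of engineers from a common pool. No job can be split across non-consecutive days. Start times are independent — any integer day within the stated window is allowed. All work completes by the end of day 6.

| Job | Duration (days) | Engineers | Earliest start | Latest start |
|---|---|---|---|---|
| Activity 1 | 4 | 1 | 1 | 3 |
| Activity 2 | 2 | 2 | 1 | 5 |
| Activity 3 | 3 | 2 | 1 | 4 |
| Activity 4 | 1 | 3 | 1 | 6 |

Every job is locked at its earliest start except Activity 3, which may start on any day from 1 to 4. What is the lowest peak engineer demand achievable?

Activity 3@1: d1:8  d2:5  d3:3  d4:1  d5:0  d6:0 → peak 8
Activity 3@2: d1:6  d2:5  d3:3  d4:3  d5:0  d6:0 → peak 6
Activity 3@3: d1:6  d2:3  d3:3  d4:3  d5:2  d6:0 → peak 6
Activity 3@4: d1:6  d2:3  d3:1  d4:3  d5:2  d6:2 → peak 6
Best is Activity 3@2, peak 6.

6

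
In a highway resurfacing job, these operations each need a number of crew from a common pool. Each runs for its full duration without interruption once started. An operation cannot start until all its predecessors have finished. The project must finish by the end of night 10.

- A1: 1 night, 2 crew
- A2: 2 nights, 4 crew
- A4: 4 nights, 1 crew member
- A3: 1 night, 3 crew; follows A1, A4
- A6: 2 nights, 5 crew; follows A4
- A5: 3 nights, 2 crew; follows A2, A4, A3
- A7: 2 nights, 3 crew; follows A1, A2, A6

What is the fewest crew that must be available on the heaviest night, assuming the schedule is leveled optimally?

5

Early-start (A1@1, A2@1, A4@1, A3@5, A6@5, A5@6, A7@7) gives peak 8: n1:7  n2:5  n3:1  n4:1  n5:8  n6:7  n7:5  n8:5  n9:0  n10:0.
Shift A2→2, A6→6, A5→8, A7→8.
Schedule A1@1, A2@2, A4@1, A3@5, A6@6, A5@8, A7@8: n1:3  n2:5  n3:5  n4:1  n5:3  n6:5  n7:5  n8:5  n9:5  n10:2 — peak 5.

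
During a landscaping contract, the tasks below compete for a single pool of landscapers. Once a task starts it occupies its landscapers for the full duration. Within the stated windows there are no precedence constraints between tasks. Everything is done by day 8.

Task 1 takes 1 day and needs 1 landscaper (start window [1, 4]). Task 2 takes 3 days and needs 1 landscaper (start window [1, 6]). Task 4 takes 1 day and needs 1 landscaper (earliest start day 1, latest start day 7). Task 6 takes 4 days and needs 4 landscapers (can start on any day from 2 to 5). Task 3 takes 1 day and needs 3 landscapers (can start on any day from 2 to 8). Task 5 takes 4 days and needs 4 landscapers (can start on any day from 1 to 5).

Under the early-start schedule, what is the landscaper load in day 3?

At early start, day 3 has: Task 2, Task 6, Task 5.
Demand: 1 + 4 + 4 = 9.

9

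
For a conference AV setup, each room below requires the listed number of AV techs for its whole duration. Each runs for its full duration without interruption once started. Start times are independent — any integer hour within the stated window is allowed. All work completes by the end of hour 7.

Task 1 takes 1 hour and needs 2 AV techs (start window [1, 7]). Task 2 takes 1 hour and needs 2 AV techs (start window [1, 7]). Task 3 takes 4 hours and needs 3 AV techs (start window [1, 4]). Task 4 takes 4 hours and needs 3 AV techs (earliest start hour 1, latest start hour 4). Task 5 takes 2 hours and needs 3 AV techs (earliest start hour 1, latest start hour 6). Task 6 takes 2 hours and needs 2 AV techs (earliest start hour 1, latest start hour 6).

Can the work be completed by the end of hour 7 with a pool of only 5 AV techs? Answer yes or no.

no

Total AV tech-hours = 38; over 7 hours the average is 38/7 > 5, so some hour must exceed 5.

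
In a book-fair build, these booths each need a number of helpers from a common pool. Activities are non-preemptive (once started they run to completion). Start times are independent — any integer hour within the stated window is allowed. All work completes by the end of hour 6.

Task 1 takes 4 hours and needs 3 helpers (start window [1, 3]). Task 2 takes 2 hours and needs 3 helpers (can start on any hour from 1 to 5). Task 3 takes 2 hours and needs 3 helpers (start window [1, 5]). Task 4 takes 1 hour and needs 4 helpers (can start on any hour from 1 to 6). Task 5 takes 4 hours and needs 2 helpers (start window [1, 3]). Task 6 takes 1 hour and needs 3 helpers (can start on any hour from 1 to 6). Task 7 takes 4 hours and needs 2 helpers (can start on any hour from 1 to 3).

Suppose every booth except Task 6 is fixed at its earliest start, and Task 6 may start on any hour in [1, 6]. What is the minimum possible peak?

17

Task 6@1: h1:20  h2:13  h3:7  h4:7  h5:0  h6:0 → peak 20
Task 6@2: h1:17  h2:16  h3:7  h4:7  h5:0  h6:0 → peak 17
Task 6@3: h1:17  h2:13  h3:10  h4:7  h5:0  h6:0 → peak 17
Task 6@4: h1:17  h2:13  h3:7  h4:10  h5:0  h6:0 → peak 17
Task 6@5: h1:17  h2:13  h3:7  h4:7  h5:3  h6:0 → peak 17
Task 6@6: h1:17  h2:13  h3:7  h4:7  h5:0  h6:3 → peak 17
Best is Task 6@2, peak 17.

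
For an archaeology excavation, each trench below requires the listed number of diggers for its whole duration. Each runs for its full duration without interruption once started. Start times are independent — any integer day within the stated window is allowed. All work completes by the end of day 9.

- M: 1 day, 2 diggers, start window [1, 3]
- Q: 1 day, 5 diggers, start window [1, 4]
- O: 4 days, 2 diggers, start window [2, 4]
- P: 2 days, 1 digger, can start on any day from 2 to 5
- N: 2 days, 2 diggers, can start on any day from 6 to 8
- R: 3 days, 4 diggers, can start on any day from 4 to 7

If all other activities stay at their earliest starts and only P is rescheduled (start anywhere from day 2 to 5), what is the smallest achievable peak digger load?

7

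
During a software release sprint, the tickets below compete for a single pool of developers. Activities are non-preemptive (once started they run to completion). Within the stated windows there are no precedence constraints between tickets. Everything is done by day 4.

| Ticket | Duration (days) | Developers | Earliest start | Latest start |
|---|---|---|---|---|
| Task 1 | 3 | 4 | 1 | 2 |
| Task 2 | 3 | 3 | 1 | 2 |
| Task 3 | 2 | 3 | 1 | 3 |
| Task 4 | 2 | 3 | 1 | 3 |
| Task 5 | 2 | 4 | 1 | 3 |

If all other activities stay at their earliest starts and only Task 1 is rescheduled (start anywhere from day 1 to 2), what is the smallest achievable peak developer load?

Task 1@1: d1:17  d2:17  d3:7  d4:0 → peak 17
Task 1@2: d1:13  d2:17  d3:7  d4:4 → peak 17
Best is Task 1@1, peak 17.

17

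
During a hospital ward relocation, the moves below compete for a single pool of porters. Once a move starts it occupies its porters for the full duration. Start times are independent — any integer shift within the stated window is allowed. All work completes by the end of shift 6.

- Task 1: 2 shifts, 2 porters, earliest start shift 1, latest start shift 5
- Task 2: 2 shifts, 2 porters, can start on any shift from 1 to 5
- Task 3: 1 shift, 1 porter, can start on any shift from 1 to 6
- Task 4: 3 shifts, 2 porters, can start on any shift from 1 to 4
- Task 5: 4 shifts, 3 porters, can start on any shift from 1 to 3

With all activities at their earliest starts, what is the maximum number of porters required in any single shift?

10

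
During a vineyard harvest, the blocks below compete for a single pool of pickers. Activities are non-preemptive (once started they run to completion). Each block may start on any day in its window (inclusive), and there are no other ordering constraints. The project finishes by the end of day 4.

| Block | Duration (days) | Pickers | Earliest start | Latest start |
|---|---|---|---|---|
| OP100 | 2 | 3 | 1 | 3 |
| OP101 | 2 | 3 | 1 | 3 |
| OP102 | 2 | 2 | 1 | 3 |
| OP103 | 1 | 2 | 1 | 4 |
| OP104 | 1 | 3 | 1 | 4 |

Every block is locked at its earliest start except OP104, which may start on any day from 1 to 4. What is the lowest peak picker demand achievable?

10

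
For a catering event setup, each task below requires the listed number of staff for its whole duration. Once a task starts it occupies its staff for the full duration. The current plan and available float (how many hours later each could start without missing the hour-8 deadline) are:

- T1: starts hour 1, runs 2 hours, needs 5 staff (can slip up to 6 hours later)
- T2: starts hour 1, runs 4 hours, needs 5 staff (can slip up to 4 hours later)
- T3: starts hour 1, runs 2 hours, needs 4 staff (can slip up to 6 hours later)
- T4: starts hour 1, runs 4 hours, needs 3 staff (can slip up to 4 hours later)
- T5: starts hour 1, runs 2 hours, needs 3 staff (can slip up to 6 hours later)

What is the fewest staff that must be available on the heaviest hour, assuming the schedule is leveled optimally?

8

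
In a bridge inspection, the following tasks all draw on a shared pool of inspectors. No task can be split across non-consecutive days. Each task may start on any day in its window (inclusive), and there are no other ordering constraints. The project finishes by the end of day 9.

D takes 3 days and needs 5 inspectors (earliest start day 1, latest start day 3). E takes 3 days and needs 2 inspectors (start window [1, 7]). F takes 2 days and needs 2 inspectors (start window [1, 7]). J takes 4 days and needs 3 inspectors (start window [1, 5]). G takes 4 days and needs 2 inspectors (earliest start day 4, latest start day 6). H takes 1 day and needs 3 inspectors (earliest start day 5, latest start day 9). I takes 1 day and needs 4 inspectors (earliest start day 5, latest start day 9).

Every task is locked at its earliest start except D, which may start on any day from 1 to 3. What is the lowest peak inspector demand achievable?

12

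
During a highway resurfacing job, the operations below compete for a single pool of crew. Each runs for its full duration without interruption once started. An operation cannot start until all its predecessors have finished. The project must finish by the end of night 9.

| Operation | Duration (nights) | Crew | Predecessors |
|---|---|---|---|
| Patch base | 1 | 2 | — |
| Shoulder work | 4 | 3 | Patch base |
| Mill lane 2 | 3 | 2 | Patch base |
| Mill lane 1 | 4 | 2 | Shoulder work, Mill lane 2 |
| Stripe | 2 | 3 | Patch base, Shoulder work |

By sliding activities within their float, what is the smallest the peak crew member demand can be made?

5

Schedule Patch base@1, Shoulder work@2, Mill lane 2@2, Mill lane 1@6, Stripe@6: n1:2  n2:5  n3:5  n4:5  n5:3  n6:5  n7:5  n8:2  n9:2 — peak 5.
No arrangement of the 6 feasible schedules does better.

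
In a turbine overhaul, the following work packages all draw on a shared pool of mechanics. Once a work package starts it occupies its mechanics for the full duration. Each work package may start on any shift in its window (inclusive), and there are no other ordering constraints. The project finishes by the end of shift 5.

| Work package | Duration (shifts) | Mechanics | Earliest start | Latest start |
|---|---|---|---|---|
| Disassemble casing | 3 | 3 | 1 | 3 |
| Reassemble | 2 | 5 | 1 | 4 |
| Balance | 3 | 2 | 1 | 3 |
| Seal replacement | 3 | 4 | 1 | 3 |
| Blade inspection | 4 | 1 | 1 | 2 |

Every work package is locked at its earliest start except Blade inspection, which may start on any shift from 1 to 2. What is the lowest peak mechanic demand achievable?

15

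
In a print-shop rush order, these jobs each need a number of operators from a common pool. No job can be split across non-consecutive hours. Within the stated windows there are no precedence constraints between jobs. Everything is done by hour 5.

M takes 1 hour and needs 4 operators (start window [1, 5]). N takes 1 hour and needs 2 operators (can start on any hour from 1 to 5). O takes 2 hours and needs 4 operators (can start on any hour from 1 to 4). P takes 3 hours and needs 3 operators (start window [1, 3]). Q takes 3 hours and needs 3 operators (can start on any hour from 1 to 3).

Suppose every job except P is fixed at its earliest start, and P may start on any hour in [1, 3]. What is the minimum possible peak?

P@1: h1:16  h2:10  h3:6  h4:0  h5:0 → peak 16
P@2: h1:13  h2:10  h3:6  h4:3  h5:0 → peak 13
P@3: h1:13  h2:7  h3:6  h4:3  h5:3 → peak 13
Best is P@2, peak 13.

13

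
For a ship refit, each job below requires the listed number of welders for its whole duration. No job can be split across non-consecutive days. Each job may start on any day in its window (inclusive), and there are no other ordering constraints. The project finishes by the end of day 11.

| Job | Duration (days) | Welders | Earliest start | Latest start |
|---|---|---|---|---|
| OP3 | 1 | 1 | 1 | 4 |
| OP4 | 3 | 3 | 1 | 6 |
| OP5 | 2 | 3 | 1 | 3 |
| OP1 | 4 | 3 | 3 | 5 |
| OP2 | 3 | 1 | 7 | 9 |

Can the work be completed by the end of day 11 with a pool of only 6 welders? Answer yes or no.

Schedule OP3@1, OP4@1, OP5@2, OP1@4, OP2@7: d1:4  d2:6  d3:6  d4:3  d5:3  d6:3  d7:4  d8:1  d9:1  d10:0  d11:0 — peak 6 ≤ 6.

yes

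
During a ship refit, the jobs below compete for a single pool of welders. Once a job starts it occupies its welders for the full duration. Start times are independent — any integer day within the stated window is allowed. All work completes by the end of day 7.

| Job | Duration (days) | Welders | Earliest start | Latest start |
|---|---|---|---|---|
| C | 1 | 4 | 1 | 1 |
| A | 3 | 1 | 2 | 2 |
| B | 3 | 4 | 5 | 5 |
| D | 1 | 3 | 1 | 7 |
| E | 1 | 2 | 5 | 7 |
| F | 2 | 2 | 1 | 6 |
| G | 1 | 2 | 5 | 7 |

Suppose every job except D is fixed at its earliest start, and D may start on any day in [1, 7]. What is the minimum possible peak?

D@1: d1:9  d2:3  d3:1  d4:1  d5:8  d6:4  d7:4 → peak 9
D@2: d1:6  d2:6  d3:1  d4:1  d5:8  d6:4  d7:4 → peak 8
D@3: d1:6  d2:3  d3:4  d4:1  d5:8  d6:4  d7:4 → peak 8
D@4: d1:6  d2:3  d3:1  d4:4  d5:8  d6:4  d7:4 → peak 8
D@5: d1:6  d2:3  d3:1  d4:1  d5:11  d6:4  d7:4 → peak 11
D@6: d1:6  d2:3  d3:1  d4:1  d5:8  d6:7  d7:4 → peak 8
D@7: d1:6  d2:3  d3:1  d4:1  d5:8  d6:4  d7:7 → peak 8
Best is D@2, peak 8.

8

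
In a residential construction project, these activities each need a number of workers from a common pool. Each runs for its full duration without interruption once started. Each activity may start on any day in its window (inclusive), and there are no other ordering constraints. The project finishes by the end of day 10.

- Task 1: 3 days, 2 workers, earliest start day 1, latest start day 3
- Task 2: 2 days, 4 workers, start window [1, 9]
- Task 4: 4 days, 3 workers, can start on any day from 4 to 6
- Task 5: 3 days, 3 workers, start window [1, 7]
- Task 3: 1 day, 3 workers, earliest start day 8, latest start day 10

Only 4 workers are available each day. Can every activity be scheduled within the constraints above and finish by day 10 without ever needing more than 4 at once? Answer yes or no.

The minimum achievable peak is 5; 4 < 5, so no feasible schedule stays within the cap.

no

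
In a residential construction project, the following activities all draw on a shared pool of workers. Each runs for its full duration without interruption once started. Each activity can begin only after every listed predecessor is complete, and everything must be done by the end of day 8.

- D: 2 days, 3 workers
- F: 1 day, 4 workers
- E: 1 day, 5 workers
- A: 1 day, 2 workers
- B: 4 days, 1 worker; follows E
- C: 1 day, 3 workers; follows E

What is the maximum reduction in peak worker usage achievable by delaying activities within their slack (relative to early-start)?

9

Early-start peak: d1:14  d2:7  d3:1  d4:1  d5:1  d6:0  d7:0  d8:0 ⇒ 14.
Leveled (D@1, F@3, E@4, A@1, B@5, C@5): d1:5  d2:3  d3:4  d4:5  d5:4  d6:1  d7:1  d8:1 ⇒ 5.
Reduction 14 − 5 = 9.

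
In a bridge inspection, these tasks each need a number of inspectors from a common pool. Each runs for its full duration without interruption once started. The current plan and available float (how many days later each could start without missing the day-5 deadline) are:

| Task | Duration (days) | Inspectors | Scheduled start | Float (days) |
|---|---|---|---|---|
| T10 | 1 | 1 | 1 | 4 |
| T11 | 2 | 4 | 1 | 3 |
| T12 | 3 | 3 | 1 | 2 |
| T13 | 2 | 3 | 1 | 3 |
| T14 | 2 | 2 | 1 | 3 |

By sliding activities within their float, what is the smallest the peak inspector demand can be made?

6

Early-start (T10@1, T11@1, T12@1, T13@1, T14@1) gives peak 13: d1:13  d2:12  d3:3  d4:0  d5:0.
Shift T12→3, T13→4, T14→2.
Schedule T10@1, T11@1, T12@3, T13@4, T14@2: d1:5  d2:6  d3:5  d4:6  d5:6 — peak 6.
Total inspector-days = 28 over 5 days ⇒ peak ≥ ⌈28/5⌉ = 6, so 6 is optimal.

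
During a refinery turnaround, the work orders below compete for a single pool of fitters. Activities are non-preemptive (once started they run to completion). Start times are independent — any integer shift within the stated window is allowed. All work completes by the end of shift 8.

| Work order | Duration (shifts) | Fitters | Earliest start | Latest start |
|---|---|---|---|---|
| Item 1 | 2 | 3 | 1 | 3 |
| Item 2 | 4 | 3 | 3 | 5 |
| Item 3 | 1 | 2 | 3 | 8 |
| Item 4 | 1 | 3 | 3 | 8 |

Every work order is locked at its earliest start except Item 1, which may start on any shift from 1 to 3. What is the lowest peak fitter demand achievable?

8

Item 1@1: s1:3  s2:3  s3:8  s4:3  s5:3  s6:3  s7:0  s8:0 → peak 8
Item 1@2: s1:0  s2:3  s3:11  s4:3  s5:3  s6:3  s7:0  s8:0 → peak 11
Item 1@3: s1:0  s2:0  s3:11  s4:6  s5:3  s6:3  s7:0  s8:0 → peak 11
Best is Item 1@1, peak 8.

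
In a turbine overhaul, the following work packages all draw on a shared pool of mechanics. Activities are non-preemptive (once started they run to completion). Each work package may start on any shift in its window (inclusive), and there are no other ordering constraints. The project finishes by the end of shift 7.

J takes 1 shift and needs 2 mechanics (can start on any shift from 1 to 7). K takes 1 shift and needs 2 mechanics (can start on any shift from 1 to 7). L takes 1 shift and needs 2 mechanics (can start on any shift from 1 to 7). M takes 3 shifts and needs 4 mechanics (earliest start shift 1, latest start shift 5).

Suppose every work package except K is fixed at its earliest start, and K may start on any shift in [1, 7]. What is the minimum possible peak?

8

K@1: s1:10  s2:4  s3:4  s4:0  s5:0  s6:0  s7:0 → peak 10
K@2: s1:8  s2:6  s3:4  s4:0  s5:0  s6:0  s7:0 → peak 8
K@3: s1:8  s2:4  s3:6  s4:0  s5:0  s6:0  s7:0 → peak 8
K@4: s1:8  s2:4  s3:4  s4:2  s5:0  s6:0  s7:0 → peak 8
K@5: s1:8  s2:4  s3:4  s4:0  s5:2  s6:0  s7:0 → peak 8
K@6: s1:8  s2:4  s3:4  s4:0  s5:0  s6:2  s7:0 → peak 8
K@7: s1:8  s2:4  s3:4  s4:0  s5:0  s6:0  s7:2 → peak 8
Best is K@2, peak 8.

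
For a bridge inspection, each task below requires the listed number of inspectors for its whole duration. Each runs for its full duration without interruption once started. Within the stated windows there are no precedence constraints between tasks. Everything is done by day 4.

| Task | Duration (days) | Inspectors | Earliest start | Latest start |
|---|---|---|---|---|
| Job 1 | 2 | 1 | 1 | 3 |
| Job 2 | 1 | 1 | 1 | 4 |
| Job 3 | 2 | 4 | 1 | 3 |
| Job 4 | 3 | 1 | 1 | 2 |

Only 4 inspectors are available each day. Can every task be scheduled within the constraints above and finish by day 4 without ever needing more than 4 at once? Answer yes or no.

The minimum achievable peak is 5; 4 < 5, so no feasible schedule stays within the cap.

no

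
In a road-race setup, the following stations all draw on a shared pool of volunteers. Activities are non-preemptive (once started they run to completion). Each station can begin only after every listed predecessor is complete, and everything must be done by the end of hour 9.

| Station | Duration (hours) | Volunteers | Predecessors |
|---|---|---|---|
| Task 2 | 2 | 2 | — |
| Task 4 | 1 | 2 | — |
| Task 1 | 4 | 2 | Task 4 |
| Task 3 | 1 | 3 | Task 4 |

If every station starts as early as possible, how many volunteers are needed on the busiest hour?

Early-start schedule: Task 2@1, Task 4@1, Task 1@2, Task 3@2.
Load per hour: hour 1: 4, hour 2: 7, hour 3: 2, hour 4: 2, hour 5: 2, hour 6: 0, hour 7: 0, hour 8: 0, hour 9: 0.
Peak is 7.

7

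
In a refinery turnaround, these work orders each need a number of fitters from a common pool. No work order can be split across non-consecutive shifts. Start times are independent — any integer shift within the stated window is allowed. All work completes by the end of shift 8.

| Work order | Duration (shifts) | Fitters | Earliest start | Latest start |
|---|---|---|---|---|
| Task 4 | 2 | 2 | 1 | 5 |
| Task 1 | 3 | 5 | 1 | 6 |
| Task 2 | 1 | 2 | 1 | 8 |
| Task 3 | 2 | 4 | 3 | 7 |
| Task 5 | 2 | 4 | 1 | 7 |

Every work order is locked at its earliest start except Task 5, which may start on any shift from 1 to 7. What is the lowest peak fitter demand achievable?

9

Task 5@1: s1:13  s2:11  s3:9  s4:4  s5:0  s6:0  s7:0  s8:0 → peak 13
Task 5@2: s1:9  s2:11  s3:13  s4:4  s5:0  s6:0  s7:0  s8:0 → peak 13
Task 5@3: s1:9  s2:7  s3:13  s4:8  s5:0  s6:0  s7:0  s8:0 → peak 13
Task 5@4: s1:9  s2:7  s3:9  s4:8  s5:4  s6:0  s7:0  s8:0 → peak 9
Task 5@5: s1:9  s2:7  s3:9  s4:4  s5:4  s6:4  s7:0  s8:0 → peak 9
Task 5@6: s1:9  s2:7  s3:9  s4:4  s5:0  s6:4  s7:4  s8:0 → peak 9
Task 5@7: s1:9  s2:7  s3:9  s4:4  s5:0  s6:0  s7:4  s8:4 → peak 9
Best is Task 5@4, peak 9.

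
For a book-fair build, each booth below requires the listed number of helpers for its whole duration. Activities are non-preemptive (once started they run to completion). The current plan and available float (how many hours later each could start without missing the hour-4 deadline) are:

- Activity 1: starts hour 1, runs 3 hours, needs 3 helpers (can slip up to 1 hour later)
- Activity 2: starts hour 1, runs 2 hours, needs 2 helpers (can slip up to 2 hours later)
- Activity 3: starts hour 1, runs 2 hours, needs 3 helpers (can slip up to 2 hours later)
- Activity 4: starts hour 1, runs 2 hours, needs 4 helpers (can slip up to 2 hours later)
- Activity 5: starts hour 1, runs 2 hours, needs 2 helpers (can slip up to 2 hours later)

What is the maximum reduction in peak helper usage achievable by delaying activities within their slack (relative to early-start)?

5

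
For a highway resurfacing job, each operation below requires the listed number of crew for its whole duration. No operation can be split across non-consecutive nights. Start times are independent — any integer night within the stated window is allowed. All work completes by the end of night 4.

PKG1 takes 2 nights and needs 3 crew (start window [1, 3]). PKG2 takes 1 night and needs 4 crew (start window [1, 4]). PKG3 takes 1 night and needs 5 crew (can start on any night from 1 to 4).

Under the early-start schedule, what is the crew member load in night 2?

At early start, night 2 has: PKG1.
Demand: 3 = 3.

3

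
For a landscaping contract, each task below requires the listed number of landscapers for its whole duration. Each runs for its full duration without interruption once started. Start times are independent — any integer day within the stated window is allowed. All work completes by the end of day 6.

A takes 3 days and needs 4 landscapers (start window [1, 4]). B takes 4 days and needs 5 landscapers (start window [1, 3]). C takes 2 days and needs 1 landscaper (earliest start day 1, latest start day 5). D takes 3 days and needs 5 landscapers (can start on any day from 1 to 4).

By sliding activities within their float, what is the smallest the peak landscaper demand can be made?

Early-start (A@1, B@1, C@1, D@1) gives peak 15: d1:15  d2:15  d3:14  d4:5  d5:0  d6:0.
Shift D→4.
Schedule A@1, B@1, C@1, D@4: d1:10  d2:10  d3:9  d4:10  d5:5  d6:5 — peak 10.

10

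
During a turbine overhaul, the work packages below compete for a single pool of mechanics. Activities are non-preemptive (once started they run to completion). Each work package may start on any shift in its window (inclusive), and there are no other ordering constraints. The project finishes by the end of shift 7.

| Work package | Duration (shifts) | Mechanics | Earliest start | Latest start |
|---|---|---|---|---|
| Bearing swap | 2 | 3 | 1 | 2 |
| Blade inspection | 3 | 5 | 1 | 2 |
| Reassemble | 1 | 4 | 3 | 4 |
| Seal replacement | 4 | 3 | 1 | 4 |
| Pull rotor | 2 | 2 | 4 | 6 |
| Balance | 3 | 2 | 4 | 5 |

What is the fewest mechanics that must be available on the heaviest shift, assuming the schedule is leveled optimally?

Early-start (Bearing swap@1, Blade inspection@1, Reassemble@3, Seal replacement@1, Pull rotor@4, Balance@4) gives peak 12: s1:11  s2:11  s3:12  s4:7  s5:4  s6:2  s7:0.
Shift Reassemble→4, Seal replacement→3, Pull rotor→5, Balance→5.
Schedule Bearing swap@1, Blade inspection@1, Reassemble@4, Seal replacement@3, Pull rotor@5, Balance@5: s1:8  s2:8  s3:8  s4:7  s5:7  s6:7  s7:2 — peak 8.

8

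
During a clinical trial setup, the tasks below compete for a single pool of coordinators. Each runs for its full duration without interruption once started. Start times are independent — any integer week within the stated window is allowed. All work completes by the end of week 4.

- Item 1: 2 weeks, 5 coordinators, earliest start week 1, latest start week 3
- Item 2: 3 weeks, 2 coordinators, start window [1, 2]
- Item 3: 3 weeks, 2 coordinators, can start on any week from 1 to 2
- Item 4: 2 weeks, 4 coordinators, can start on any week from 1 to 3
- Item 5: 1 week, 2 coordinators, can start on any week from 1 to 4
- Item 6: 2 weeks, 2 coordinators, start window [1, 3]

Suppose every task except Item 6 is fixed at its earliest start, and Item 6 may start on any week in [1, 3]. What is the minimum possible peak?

Item 6@1: w1:17  w2:15  w3:4  w4:0 → peak 17
Item 6@2: w1:15  w2:15  w3:6  w4:0 → peak 15
Item 6@3: w1:15  w2:13  w3:6  w4:2 → peak 15
Best is Item 6@2, peak 15.

15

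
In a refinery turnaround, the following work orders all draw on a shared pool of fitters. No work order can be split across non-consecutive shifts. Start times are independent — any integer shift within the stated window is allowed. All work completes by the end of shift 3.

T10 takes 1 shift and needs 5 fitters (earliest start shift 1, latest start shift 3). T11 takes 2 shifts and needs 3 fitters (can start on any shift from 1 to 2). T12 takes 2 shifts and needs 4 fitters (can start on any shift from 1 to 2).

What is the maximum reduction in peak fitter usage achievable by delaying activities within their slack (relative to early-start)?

5

Early-start peak: s1:12  s2:7  s3:0 ⇒ 12.
Leveled (T10@1, T11@2, T12@2): s1:5  s2:7  s3:7 ⇒ 7.
Reduction 12 − 7 = 5.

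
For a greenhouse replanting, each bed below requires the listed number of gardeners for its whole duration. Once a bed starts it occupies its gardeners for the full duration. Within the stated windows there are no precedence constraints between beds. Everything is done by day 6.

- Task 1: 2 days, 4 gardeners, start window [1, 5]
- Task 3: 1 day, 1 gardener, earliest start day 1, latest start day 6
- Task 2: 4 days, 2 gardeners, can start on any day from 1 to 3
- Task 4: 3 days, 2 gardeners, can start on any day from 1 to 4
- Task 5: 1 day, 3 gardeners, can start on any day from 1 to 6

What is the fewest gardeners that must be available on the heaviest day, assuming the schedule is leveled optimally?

5

Early-start (Task 1@1, Task 3@1, Task 2@1, Task 4@1, Task 5@1) gives peak 12: d1:12  d2:8  d3:4  d4:2  d5:0  d6:0.
Shift Task 2→3, Task 4→3, Task 5→6.
Schedule Task 1@1, Task 3@1, Task 2@3, Task 4@3, Task 5@6: d1:5  d2:4  d3:4  d4:4  d5:4  d6:5 — peak 5.
Total gardener-days = 26 over 6 days ⇒ peak ≥ ⌈26/6⌉ = 5, so 5 is optimal.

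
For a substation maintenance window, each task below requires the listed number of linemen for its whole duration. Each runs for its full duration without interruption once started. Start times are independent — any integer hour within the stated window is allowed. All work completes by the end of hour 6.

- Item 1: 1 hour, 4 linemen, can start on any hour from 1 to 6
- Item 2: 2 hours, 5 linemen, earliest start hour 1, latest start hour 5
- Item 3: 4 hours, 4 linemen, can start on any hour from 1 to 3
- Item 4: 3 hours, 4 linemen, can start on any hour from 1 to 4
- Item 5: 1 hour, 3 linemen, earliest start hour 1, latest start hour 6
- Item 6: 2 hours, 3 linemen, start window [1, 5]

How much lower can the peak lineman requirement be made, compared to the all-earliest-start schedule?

13

Early-start peak: h1:23  h2:16  h3:8  h4:4  h5:0  h6:0 ⇒ 23.
Leveled (Item 1@1, Item 2@1, Item 3@3, Item 4@2, Item 5@5, Item 6@5): h1:9  h2:9  h3:8  h4:8  h5:10  h6:7 ⇒ 10.
Reduction 23 − 10 = 13.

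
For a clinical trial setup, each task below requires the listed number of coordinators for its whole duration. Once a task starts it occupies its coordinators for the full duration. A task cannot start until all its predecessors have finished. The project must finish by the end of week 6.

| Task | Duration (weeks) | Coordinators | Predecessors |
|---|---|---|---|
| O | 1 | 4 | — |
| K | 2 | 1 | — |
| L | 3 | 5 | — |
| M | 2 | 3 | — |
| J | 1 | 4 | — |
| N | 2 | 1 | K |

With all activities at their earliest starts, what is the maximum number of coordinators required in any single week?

17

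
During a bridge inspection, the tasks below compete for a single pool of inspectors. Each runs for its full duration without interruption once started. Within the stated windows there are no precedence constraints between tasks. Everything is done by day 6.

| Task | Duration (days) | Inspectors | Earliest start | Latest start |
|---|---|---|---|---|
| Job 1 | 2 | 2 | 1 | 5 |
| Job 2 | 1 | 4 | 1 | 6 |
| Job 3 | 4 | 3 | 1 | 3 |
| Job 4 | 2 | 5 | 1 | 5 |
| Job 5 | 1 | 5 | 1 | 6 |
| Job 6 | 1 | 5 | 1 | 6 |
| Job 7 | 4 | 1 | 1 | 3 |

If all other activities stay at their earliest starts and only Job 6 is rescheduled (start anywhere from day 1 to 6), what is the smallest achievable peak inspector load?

20

Job 6@1: d1:25  d2:11  d3:4  d4:4  d5:0  d6:0 → peak 25
Job 6@2: d1:20  d2:16  d3:4  d4:4  d5:0  d6:0 → peak 20
Job 6@3: d1:20  d2:11  d3:9  d4:4  d5:0  d6:0 → peak 20
Job 6@4: d1:20  d2:11  d3:4  d4:9  d5:0  d6:0 → peak 20
Job 6@5: d1:20  d2:11  d3:4  d4:4  d5:5  d6:0 → peak 20
Job 6@6: d1:20  d2:11  d3:4  d4:4  d5:0  d6:5 → peak 20
Best is Job 6@2, peak 20.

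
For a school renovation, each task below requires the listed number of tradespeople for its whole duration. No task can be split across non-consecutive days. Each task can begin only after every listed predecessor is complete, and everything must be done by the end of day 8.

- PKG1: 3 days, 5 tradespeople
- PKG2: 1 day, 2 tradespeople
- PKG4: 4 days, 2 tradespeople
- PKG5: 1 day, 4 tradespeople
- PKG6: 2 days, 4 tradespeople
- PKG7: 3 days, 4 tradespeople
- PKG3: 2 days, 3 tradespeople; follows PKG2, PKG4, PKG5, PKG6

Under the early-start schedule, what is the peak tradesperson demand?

21

Early-start schedule: PKG1@1, PKG2@1, PKG4@1, PKG5@1, PKG6@1, PKG7@1, PKG3@5.
Load per day: day 1: 21, day 2: 15, day 3: 11, day 4: 2, day 5: 3, day 6: 3, day 7: 0, day 8: 0.
Peak is 21.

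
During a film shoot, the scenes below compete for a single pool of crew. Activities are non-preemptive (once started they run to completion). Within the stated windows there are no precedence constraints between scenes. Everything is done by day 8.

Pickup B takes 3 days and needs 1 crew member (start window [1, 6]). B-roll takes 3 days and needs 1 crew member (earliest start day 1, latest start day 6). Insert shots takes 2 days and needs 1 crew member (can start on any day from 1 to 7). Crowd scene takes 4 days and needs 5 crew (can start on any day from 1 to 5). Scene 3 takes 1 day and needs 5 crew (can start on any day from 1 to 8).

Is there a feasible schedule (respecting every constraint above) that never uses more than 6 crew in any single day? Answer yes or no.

yes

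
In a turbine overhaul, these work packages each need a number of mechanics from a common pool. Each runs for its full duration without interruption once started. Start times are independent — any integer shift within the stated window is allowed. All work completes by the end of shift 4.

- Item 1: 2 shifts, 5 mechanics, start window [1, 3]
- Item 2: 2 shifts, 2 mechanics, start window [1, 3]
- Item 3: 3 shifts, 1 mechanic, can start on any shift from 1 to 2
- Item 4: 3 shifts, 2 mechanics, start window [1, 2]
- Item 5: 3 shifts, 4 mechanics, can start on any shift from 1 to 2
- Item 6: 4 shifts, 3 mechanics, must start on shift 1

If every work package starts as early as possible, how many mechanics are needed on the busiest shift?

Early-start schedule: Item 1@1, Item 2@1, Item 3@1, Item 4@1, Item 5@1, Item 6@1.
Load per shift: shift 1: 17, shift 2: 17, shift 3: 10, shift 4: 3.
Peak is 17.

17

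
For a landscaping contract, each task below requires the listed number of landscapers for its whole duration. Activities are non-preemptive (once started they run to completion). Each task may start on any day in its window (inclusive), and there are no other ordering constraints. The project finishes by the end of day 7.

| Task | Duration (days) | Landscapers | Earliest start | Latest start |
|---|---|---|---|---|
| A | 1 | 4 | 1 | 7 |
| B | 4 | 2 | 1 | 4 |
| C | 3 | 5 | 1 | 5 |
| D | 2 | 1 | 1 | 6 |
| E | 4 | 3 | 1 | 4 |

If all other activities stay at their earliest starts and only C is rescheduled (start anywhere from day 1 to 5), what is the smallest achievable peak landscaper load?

C@1: d1:15  d2:11  d3:10  d4:5  d5:0  d6:0  d7:0 → peak 15
C@2: d1:10  d2:11  d3:10  d4:10  d5:0  d6:0  d7:0 → peak 11
C@3: d1:10  d2:6  d3:10  d4:10  d5:5  d6:0  d7:0 → peak 10
C@4: d1:10  d2:6  d3:5  d4:10  d5:5  d6:5  d7:0 → peak 10
C@5: d1:10  d2:6  d3:5  d4:5  d5:5  d6:5  d7:5 → peak 10
Best is C@3, peak 10.

10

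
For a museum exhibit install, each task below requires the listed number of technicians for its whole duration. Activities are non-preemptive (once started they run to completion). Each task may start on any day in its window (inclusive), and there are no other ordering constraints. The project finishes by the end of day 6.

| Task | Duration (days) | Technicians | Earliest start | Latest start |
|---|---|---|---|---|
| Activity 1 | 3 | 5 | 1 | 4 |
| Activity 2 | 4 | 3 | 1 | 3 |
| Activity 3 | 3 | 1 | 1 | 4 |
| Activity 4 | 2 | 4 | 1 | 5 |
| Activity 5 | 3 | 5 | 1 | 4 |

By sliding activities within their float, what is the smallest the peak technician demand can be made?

Early-start (Activity 1@1, Activity 2@1, Activity 3@1, Activity 4@1, Activity 5@1) gives peak 18: d1:18  d2:18  d3:14  d4:3  d5:0  d6:0.
Shift Activity 4→5, Activity 5→4.
Schedule Activity 1@1, Activity 2@1, Activity 3@1, Activity 4@5, Activity 5@4: d1:9  d2:9  d3:9  d4:8  d5:9  d6:9 — peak 9.
Total technician-days = 53 over 6 days ⇒ peak ≥ ⌈53/6⌉ = 9, so 9 is optimal.

9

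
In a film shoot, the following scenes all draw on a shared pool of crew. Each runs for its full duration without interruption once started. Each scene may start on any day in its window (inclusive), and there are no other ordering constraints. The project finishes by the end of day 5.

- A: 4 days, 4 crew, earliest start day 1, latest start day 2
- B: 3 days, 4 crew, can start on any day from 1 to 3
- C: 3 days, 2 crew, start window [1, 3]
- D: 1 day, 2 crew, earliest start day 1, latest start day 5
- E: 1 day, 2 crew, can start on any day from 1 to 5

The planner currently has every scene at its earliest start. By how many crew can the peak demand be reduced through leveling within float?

4

Early-start peak: d1:14  d2:10  d3:10  d4:4  d5:0 ⇒ 14.
Leveled (A@1, B@1, C@1, D@4, E@4): d1:10  d2:10  d3:10  d4:8  d5:0 ⇒ 10.
Reduction 14 − 10 = 4.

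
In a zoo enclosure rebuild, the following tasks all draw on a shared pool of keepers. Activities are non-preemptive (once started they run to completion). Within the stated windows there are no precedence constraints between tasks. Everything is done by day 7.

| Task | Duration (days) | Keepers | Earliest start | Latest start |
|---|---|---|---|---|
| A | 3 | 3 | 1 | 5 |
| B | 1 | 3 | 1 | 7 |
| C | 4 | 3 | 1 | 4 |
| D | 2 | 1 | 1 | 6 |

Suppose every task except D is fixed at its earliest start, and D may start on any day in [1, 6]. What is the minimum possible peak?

D@1: d1:10  d2:7  d3:6  d4:3  d5:0  d6:0  d7:0 → peak 10
D@2: d1:9  d2:7  d3:7  d4:3  d5:0  d6:0  d7:0 → peak 9
D@3: d1:9  d2:6  d3:7  d4:4  d5:0  d6:0  d7:0 → peak 9
D@4: d1:9  d2:6  d3:6  d4:4  d5:1  d6:0  d7:0 → peak 9
D@5: d1:9  d2:6  d3:6  d4:3  d5:1  d6:1  d7:0 → peak 9
D@6: d1:9  d2:6  d3:6  d4:3  d5:0  d6:1  d7:1 → peak 9
Best is D@2, peak 9.

9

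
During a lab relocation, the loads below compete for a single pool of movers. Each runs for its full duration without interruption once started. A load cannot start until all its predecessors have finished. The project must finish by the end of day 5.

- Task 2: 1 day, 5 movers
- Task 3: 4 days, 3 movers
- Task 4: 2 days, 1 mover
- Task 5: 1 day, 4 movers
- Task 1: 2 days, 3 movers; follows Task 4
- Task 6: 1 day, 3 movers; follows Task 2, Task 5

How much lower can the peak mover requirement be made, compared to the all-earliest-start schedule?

Early-start peak: d1:13  d2:7  d3:6  d4:6  d5:0 ⇒ 13.
Leveled (Task 2@1, Task 3@1, Task 4@2, Task 5@2, Task 1@4, Task 6@3): d1:8  d2:8  d3:7  d4:6  d5:3 ⇒ 8.
Reduction 13 − 8 = 5.

5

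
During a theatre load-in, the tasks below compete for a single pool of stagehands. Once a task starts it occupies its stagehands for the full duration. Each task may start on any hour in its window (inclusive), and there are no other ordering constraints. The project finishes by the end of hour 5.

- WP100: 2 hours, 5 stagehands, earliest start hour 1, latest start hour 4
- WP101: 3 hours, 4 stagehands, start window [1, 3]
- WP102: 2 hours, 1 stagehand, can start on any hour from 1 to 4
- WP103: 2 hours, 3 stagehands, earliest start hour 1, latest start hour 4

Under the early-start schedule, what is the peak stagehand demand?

13

Early-start schedule: WP100@1, WP101@1, WP102@1, WP103@1.
Load per hour: hour 1: 13, hour 2: 13, hour 3: 4, hour 4: 0, hour 5: 0.
Peak is 13.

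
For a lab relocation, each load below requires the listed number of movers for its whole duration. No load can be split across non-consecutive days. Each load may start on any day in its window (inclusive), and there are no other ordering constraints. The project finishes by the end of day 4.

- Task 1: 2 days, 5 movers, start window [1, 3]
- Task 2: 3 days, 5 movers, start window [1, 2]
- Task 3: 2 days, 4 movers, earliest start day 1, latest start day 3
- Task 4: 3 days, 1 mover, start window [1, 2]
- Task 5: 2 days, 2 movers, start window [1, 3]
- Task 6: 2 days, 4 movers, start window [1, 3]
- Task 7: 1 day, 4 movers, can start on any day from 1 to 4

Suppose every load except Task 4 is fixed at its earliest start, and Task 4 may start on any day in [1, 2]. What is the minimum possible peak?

24

Task 4@1: d1:25  d2:21  d3:6  d4:0 → peak 25
Task 4@2: d1:24  d2:21  d3:6  d4:1 → peak 24
Best is Task 4@2, peak 24.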